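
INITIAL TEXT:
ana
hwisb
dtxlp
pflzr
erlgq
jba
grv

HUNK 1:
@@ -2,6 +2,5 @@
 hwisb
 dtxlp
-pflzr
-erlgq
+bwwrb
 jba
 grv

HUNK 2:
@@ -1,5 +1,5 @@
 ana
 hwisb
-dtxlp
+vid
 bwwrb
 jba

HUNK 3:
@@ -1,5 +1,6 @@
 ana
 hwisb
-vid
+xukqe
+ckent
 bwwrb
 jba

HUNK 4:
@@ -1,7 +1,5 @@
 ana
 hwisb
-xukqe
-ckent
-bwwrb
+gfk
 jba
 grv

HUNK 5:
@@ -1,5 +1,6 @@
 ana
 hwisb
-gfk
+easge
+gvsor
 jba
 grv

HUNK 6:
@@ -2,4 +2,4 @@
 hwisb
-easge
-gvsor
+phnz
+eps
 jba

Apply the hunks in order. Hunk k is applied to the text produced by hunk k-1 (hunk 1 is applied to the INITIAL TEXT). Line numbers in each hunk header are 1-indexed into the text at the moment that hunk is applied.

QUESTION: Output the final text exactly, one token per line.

Answer: ana
hwisb
phnz
eps
jba
grv

Derivation:
Hunk 1: at line 2 remove [pflzr,erlgq] add [bwwrb] -> 6 lines: ana hwisb dtxlp bwwrb jba grv
Hunk 2: at line 1 remove [dtxlp] add [vid] -> 6 lines: ana hwisb vid bwwrb jba grv
Hunk 3: at line 1 remove [vid] add [xukqe,ckent] -> 7 lines: ana hwisb xukqe ckent bwwrb jba grv
Hunk 4: at line 1 remove [xukqe,ckent,bwwrb] add [gfk] -> 5 lines: ana hwisb gfk jba grv
Hunk 5: at line 1 remove [gfk] add [easge,gvsor] -> 6 lines: ana hwisb easge gvsor jba grv
Hunk 6: at line 2 remove [easge,gvsor] add [phnz,eps] -> 6 lines: ana hwisb phnz eps jba grv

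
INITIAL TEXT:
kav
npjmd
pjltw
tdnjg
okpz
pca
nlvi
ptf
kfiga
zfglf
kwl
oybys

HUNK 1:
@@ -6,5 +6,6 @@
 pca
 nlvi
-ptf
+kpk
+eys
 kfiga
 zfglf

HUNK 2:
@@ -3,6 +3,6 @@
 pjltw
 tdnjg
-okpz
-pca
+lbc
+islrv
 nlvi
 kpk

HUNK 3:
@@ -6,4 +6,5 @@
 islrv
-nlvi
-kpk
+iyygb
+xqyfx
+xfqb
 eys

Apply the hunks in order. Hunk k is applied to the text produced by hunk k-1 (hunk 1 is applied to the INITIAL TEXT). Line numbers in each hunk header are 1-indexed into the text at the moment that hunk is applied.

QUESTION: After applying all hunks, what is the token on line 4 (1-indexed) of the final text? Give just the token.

Hunk 1: at line 6 remove [ptf] add [kpk,eys] -> 13 lines: kav npjmd pjltw tdnjg okpz pca nlvi kpk eys kfiga zfglf kwl oybys
Hunk 2: at line 3 remove [okpz,pca] add [lbc,islrv] -> 13 lines: kav npjmd pjltw tdnjg lbc islrv nlvi kpk eys kfiga zfglf kwl oybys
Hunk 3: at line 6 remove [nlvi,kpk] add [iyygb,xqyfx,xfqb] -> 14 lines: kav npjmd pjltw tdnjg lbc islrv iyygb xqyfx xfqb eys kfiga zfglf kwl oybys
Final line 4: tdnjg

Answer: tdnjg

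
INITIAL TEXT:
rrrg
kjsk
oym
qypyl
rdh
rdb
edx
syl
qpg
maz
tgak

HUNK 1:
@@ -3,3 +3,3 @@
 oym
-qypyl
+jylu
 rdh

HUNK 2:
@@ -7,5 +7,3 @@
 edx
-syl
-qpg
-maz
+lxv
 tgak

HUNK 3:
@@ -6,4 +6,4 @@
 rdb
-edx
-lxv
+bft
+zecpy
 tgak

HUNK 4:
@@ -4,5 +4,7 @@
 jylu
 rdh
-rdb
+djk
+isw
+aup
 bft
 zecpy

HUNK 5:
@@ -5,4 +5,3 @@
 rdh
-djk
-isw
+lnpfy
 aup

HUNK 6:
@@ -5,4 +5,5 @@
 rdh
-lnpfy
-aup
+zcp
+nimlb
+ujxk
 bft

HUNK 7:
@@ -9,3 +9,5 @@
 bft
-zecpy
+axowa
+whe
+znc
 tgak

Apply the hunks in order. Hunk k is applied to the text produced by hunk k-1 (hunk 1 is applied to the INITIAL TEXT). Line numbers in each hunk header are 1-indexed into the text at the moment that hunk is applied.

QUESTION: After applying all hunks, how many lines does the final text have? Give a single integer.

Hunk 1: at line 3 remove [qypyl] add [jylu] -> 11 lines: rrrg kjsk oym jylu rdh rdb edx syl qpg maz tgak
Hunk 2: at line 7 remove [syl,qpg,maz] add [lxv] -> 9 lines: rrrg kjsk oym jylu rdh rdb edx lxv tgak
Hunk 3: at line 6 remove [edx,lxv] add [bft,zecpy] -> 9 lines: rrrg kjsk oym jylu rdh rdb bft zecpy tgak
Hunk 4: at line 4 remove [rdb] add [djk,isw,aup] -> 11 lines: rrrg kjsk oym jylu rdh djk isw aup bft zecpy tgak
Hunk 5: at line 5 remove [djk,isw] add [lnpfy] -> 10 lines: rrrg kjsk oym jylu rdh lnpfy aup bft zecpy tgak
Hunk 6: at line 5 remove [lnpfy,aup] add [zcp,nimlb,ujxk] -> 11 lines: rrrg kjsk oym jylu rdh zcp nimlb ujxk bft zecpy tgak
Hunk 7: at line 9 remove [zecpy] add [axowa,whe,znc] -> 13 lines: rrrg kjsk oym jylu rdh zcp nimlb ujxk bft axowa whe znc tgak
Final line count: 13

Answer: 13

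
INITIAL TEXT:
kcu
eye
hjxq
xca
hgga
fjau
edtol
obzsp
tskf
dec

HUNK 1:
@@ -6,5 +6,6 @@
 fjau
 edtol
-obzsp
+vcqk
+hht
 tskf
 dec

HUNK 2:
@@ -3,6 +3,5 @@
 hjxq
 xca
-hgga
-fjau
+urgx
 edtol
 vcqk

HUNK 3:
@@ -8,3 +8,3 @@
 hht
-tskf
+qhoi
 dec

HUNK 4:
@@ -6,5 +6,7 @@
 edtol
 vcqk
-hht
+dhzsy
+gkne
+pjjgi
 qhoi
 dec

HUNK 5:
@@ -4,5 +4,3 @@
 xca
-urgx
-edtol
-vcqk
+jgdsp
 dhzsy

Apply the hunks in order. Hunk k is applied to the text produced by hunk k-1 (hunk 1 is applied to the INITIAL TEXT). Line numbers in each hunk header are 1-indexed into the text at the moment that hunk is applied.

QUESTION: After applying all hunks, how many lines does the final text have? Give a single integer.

Hunk 1: at line 6 remove [obzsp] add [vcqk,hht] -> 11 lines: kcu eye hjxq xca hgga fjau edtol vcqk hht tskf dec
Hunk 2: at line 3 remove [hgga,fjau] add [urgx] -> 10 lines: kcu eye hjxq xca urgx edtol vcqk hht tskf dec
Hunk 3: at line 8 remove [tskf] add [qhoi] -> 10 lines: kcu eye hjxq xca urgx edtol vcqk hht qhoi dec
Hunk 4: at line 6 remove [hht] add [dhzsy,gkne,pjjgi] -> 12 lines: kcu eye hjxq xca urgx edtol vcqk dhzsy gkne pjjgi qhoi dec
Hunk 5: at line 4 remove [urgx,edtol,vcqk] add [jgdsp] -> 10 lines: kcu eye hjxq xca jgdsp dhzsy gkne pjjgi qhoi dec
Final line count: 10

Answer: 10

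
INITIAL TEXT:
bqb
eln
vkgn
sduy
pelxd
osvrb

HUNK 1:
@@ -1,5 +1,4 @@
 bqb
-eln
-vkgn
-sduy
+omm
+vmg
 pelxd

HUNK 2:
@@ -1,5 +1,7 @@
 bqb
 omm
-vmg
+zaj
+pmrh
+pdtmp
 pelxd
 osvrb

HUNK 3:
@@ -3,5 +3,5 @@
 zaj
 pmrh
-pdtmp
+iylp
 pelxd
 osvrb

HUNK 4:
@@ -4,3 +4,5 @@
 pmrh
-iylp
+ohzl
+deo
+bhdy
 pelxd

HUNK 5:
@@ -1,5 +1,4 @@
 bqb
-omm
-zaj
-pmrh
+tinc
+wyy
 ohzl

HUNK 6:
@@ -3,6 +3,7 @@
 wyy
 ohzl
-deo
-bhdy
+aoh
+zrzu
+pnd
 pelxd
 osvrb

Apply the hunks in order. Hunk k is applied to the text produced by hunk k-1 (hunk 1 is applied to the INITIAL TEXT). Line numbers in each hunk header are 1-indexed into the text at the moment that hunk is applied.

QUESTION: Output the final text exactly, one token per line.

Answer: bqb
tinc
wyy
ohzl
aoh
zrzu
pnd
pelxd
osvrb

Derivation:
Hunk 1: at line 1 remove [eln,vkgn,sduy] add [omm,vmg] -> 5 lines: bqb omm vmg pelxd osvrb
Hunk 2: at line 1 remove [vmg] add [zaj,pmrh,pdtmp] -> 7 lines: bqb omm zaj pmrh pdtmp pelxd osvrb
Hunk 3: at line 3 remove [pdtmp] add [iylp] -> 7 lines: bqb omm zaj pmrh iylp pelxd osvrb
Hunk 4: at line 4 remove [iylp] add [ohzl,deo,bhdy] -> 9 lines: bqb omm zaj pmrh ohzl deo bhdy pelxd osvrb
Hunk 5: at line 1 remove [omm,zaj,pmrh] add [tinc,wyy] -> 8 lines: bqb tinc wyy ohzl deo bhdy pelxd osvrb
Hunk 6: at line 3 remove [deo,bhdy] add [aoh,zrzu,pnd] -> 9 lines: bqb tinc wyy ohzl aoh zrzu pnd pelxd osvrb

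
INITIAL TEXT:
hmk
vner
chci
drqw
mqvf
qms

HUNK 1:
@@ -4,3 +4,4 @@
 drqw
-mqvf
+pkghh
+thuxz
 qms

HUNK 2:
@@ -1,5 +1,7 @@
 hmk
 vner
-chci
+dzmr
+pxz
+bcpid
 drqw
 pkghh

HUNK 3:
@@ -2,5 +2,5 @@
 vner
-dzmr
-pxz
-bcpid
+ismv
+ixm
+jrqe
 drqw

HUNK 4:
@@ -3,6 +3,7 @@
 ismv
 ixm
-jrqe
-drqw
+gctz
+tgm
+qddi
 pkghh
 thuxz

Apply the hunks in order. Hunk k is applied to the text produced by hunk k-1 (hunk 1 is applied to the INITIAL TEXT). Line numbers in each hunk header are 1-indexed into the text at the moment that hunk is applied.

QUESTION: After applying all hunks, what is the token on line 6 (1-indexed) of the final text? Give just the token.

Hunk 1: at line 4 remove [mqvf] add [pkghh,thuxz] -> 7 lines: hmk vner chci drqw pkghh thuxz qms
Hunk 2: at line 1 remove [chci] add [dzmr,pxz,bcpid] -> 9 lines: hmk vner dzmr pxz bcpid drqw pkghh thuxz qms
Hunk 3: at line 2 remove [dzmr,pxz,bcpid] add [ismv,ixm,jrqe] -> 9 lines: hmk vner ismv ixm jrqe drqw pkghh thuxz qms
Hunk 4: at line 3 remove [jrqe,drqw] add [gctz,tgm,qddi] -> 10 lines: hmk vner ismv ixm gctz tgm qddi pkghh thuxz qms
Final line 6: tgm

Answer: tgm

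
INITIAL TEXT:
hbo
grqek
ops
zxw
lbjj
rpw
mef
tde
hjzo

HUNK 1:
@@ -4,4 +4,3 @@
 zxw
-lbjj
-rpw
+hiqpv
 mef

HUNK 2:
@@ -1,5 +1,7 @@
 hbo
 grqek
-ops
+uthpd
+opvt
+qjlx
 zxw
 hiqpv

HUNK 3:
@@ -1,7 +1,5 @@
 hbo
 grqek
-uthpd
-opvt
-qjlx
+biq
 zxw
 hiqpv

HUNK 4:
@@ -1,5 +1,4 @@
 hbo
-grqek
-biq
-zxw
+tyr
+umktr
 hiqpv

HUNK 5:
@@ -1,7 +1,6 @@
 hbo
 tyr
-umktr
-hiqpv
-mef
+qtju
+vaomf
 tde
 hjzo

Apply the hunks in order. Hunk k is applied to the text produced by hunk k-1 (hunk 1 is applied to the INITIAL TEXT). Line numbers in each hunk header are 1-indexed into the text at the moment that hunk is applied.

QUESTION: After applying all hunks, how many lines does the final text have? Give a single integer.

Answer: 6

Derivation:
Hunk 1: at line 4 remove [lbjj,rpw] add [hiqpv] -> 8 lines: hbo grqek ops zxw hiqpv mef tde hjzo
Hunk 2: at line 1 remove [ops] add [uthpd,opvt,qjlx] -> 10 lines: hbo grqek uthpd opvt qjlx zxw hiqpv mef tde hjzo
Hunk 3: at line 1 remove [uthpd,opvt,qjlx] add [biq] -> 8 lines: hbo grqek biq zxw hiqpv mef tde hjzo
Hunk 4: at line 1 remove [grqek,biq,zxw] add [tyr,umktr] -> 7 lines: hbo tyr umktr hiqpv mef tde hjzo
Hunk 5: at line 1 remove [umktr,hiqpv,mef] add [qtju,vaomf] -> 6 lines: hbo tyr qtju vaomf tde hjzo
Final line count: 6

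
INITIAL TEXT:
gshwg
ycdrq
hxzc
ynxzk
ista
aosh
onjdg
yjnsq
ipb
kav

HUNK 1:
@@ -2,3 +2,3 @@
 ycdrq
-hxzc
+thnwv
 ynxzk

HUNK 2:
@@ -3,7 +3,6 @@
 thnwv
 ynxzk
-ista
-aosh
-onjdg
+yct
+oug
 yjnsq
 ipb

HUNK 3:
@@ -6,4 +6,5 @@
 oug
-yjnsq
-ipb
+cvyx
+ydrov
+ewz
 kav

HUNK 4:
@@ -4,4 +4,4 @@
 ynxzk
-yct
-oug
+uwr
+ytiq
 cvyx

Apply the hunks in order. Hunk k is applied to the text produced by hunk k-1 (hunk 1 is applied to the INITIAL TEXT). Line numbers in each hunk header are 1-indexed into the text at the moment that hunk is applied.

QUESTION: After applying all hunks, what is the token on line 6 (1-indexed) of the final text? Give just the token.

Hunk 1: at line 2 remove [hxzc] add [thnwv] -> 10 lines: gshwg ycdrq thnwv ynxzk ista aosh onjdg yjnsq ipb kav
Hunk 2: at line 3 remove [ista,aosh,onjdg] add [yct,oug] -> 9 lines: gshwg ycdrq thnwv ynxzk yct oug yjnsq ipb kav
Hunk 3: at line 6 remove [yjnsq,ipb] add [cvyx,ydrov,ewz] -> 10 lines: gshwg ycdrq thnwv ynxzk yct oug cvyx ydrov ewz kav
Hunk 4: at line 4 remove [yct,oug] add [uwr,ytiq] -> 10 lines: gshwg ycdrq thnwv ynxzk uwr ytiq cvyx ydrov ewz kav
Final line 6: ytiq

Answer: ytiq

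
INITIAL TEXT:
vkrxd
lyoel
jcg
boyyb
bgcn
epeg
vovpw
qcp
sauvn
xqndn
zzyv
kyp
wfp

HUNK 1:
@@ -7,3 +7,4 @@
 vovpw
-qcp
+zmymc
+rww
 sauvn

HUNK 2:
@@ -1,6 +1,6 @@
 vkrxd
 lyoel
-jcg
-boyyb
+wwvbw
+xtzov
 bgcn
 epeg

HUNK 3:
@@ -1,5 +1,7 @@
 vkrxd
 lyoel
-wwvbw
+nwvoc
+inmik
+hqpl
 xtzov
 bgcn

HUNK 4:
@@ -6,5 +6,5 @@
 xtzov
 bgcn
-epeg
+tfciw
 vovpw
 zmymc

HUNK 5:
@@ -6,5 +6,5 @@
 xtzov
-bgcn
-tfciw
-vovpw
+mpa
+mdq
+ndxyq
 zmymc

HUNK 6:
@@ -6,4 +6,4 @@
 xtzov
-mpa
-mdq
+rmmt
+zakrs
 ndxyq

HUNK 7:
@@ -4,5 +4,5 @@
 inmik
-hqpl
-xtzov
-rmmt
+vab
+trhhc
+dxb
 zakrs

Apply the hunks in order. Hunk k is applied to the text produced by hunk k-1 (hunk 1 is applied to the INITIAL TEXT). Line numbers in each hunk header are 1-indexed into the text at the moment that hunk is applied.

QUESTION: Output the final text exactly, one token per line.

Answer: vkrxd
lyoel
nwvoc
inmik
vab
trhhc
dxb
zakrs
ndxyq
zmymc
rww
sauvn
xqndn
zzyv
kyp
wfp

Derivation:
Hunk 1: at line 7 remove [qcp] add [zmymc,rww] -> 14 lines: vkrxd lyoel jcg boyyb bgcn epeg vovpw zmymc rww sauvn xqndn zzyv kyp wfp
Hunk 2: at line 1 remove [jcg,boyyb] add [wwvbw,xtzov] -> 14 lines: vkrxd lyoel wwvbw xtzov bgcn epeg vovpw zmymc rww sauvn xqndn zzyv kyp wfp
Hunk 3: at line 1 remove [wwvbw] add [nwvoc,inmik,hqpl] -> 16 lines: vkrxd lyoel nwvoc inmik hqpl xtzov bgcn epeg vovpw zmymc rww sauvn xqndn zzyv kyp wfp
Hunk 4: at line 6 remove [epeg] add [tfciw] -> 16 lines: vkrxd lyoel nwvoc inmik hqpl xtzov bgcn tfciw vovpw zmymc rww sauvn xqndn zzyv kyp wfp
Hunk 5: at line 6 remove [bgcn,tfciw,vovpw] add [mpa,mdq,ndxyq] -> 16 lines: vkrxd lyoel nwvoc inmik hqpl xtzov mpa mdq ndxyq zmymc rww sauvn xqndn zzyv kyp wfp
Hunk 6: at line 6 remove [mpa,mdq] add [rmmt,zakrs] -> 16 lines: vkrxd lyoel nwvoc inmik hqpl xtzov rmmt zakrs ndxyq zmymc rww sauvn xqndn zzyv kyp wfp
Hunk 7: at line 4 remove [hqpl,xtzov,rmmt] add [vab,trhhc,dxb] -> 16 lines: vkrxd lyoel nwvoc inmik vab trhhc dxb zakrs ndxyq zmymc rww sauvn xqndn zzyv kyp wfp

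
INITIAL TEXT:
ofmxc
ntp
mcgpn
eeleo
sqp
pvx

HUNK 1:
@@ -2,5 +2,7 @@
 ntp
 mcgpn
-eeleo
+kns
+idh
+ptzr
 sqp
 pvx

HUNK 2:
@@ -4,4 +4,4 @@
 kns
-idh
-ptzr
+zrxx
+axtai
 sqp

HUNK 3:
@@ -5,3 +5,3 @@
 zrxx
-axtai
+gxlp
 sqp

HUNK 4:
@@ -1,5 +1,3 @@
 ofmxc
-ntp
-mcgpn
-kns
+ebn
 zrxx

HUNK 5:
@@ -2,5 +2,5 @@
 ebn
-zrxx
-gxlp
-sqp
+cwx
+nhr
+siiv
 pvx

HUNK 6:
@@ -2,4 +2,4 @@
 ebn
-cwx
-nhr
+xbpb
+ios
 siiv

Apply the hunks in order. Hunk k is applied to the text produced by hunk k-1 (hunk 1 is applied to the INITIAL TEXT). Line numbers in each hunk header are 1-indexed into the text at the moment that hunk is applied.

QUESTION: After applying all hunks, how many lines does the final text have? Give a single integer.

Answer: 6

Derivation:
Hunk 1: at line 2 remove [eeleo] add [kns,idh,ptzr] -> 8 lines: ofmxc ntp mcgpn kns idh ptzr sqp pvx
Hunk 2: at line 4 remove [idh,ptzr] add [zrxx,axtai] -> 8 lines: ofmxc ntp mcgpn kns zrxx axtai sqp pvx
Hunk 3: at line 5 remove [axtai] add [gxlp] -> 8 lines: ofmxc ntp mcgpn kns zrxx gxlp sqp pvx
Hunk 4: at line 1 remove [ntp,mcgpn,kns] add [ebn] -> 6 lines: ofmxc ebn zrxx gxlp sqp pvx
Hunk 5: at line 2 remove [zrxx,gxlp,sqp] add [cwx,nhr,siiv] -> 6 lines: ofmxc ebn cwx nhr siiv pvx
Hunk 6: at line 2 remove [cwx,nhr] add [xbpb,ios] -> 6 lines: ofmxc ebn xbpb ios siiv pvx
Final line count: 6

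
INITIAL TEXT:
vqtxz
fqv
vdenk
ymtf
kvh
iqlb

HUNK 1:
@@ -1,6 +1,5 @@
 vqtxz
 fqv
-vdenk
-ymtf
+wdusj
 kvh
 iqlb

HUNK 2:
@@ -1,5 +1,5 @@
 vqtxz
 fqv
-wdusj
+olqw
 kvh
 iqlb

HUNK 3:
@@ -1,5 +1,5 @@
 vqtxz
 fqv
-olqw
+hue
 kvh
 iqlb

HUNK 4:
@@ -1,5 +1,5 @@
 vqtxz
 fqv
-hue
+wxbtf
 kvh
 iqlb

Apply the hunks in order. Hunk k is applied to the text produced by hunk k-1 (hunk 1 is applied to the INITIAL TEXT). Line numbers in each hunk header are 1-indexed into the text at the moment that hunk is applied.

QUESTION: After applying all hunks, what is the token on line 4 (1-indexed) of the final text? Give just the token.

Answer: kvh

Derivation:
Hunk 1: at line 1 remove [vdenk,ymtf] add [wdusj] -> 5 lines: vqtxz fqv wdusj kvh iqlb
Hunk 2: at line 1 remove [wdusj] add [olqw] -> 5 lines: vqtxz fqv olqw kvh iqlb
Hunk 3: at line 1 remove [olqw] add [hue] -> 5 lines: vqtxz fqv hue kvh iqlb
Hunk 4: at line 1 remove [hue] add [wxbtf] -> 5 lines: vqtxz fqv wxbtf kvh iqlb
Final line 4: kvh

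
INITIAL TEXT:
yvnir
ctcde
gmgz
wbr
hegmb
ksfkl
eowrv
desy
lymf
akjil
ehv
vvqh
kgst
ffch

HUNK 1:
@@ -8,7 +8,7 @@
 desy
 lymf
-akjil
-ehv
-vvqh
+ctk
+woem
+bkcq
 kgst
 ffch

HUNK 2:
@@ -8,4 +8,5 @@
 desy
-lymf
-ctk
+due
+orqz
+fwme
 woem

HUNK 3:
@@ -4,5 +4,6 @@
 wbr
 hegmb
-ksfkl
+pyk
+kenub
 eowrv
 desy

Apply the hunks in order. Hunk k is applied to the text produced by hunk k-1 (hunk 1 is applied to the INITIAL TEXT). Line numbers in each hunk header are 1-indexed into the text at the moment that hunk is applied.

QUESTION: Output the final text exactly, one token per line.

Answer: yvnir
ctcde
gmgz
wbr
hegmb
pyk
kenub
eowrv
desy
due
orqz
fwme
woem
bkcq
kgst
ffch

Derivation:
Hunk 1: at line 8 remove [akjil,ehv,vvqh] add [ctk,woem,bkcq] -> 14 lines: yvnir ctcde gmgz wbr hegmb ksfkl eowrv desy lymf ctk woem bkcq kgst ffch
Hunk 2: at line 8 remove [lymf,ctk] add [due,orqz,fwme] -> 15 lines: yvnir ctcde gmgz wbr hegmb ksfkl eowrv desy due orqz fwme woem bkcq kgst ffch
Hunk 3: at line 4 remove [ksfkl] add [pyk,kenub] -> 16 lines: yvnir ctcde gmgz wbr hegmb pyk kenub eowrv desy due orqz fwme woem bkcq kgst ffch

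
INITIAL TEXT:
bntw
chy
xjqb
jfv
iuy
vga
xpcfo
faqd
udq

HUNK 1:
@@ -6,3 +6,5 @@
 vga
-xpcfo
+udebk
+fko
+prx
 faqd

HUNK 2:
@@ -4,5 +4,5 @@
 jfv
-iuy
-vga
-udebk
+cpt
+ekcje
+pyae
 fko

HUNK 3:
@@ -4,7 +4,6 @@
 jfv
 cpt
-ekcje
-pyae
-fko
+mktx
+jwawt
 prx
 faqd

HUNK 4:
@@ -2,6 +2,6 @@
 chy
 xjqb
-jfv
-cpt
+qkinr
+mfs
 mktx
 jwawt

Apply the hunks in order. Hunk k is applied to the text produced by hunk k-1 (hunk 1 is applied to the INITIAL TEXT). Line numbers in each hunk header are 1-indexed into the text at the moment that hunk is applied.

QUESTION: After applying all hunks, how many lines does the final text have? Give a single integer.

Hunk 1: at line 6 remove [xpcfo] add [udebk,fko,prx] -> 11 lines: bntw chy xjqb jfv iuy vga udebk fko prx faqd udq
Hunk 2: at line 4 remove [iuy,vga,udebk] add [cpt,ekcje,pyae] -> 11 lines: bntw chy xjqb jfv cpt ekcje pyae fko prx faqd udq
Hunk 3: at line 4 remove [ekcje,pyae,fko] add [mktx,jwawt] -> 10 lines: bntw chy xjqb jfv cpt mktx jwawt prx faqd udq
Hunk 4: at line 2 remove [jfv,cpt] add [qkinr,mfs] -> 10 lines: bntw chy xjqb qkinr mfs mktx jwawt prx faqd udq
Final line count: 10

Answer: 10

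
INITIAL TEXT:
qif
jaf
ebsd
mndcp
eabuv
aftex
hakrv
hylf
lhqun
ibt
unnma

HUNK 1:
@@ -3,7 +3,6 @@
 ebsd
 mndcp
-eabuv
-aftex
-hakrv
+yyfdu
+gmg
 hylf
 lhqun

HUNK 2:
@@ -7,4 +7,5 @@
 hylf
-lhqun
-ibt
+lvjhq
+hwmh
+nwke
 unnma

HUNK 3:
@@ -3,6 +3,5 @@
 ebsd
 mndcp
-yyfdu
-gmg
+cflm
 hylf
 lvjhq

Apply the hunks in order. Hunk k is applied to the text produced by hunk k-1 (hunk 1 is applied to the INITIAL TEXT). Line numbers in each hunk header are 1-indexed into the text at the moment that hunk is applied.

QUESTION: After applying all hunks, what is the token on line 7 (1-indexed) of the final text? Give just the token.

Hunk 1: at line 3 remove [eabuv,aftex,hakrv] add [yyfdu,gmg] -> 10 lines: qif jaf ebsd mndcp yyfdu gmg hylf lhqun ibt unnma
Hunk 2: at line 7 remove [lhqun,ibt] add [lvjhq,hwmh,nwke] -> 11 lines: qif jaf ebsd mndcp yyfdu gmg hylf lvjhq hwmh nwke unnma
Hunk 3: at line 3 remove [yyfdu,gmg] add [cflm] -> 10 lines: qif jaf ebsd mndcp cflm hylf lvjhq hwmh nwke unnma
Final line 7: lvjhq

Answer: lvjhq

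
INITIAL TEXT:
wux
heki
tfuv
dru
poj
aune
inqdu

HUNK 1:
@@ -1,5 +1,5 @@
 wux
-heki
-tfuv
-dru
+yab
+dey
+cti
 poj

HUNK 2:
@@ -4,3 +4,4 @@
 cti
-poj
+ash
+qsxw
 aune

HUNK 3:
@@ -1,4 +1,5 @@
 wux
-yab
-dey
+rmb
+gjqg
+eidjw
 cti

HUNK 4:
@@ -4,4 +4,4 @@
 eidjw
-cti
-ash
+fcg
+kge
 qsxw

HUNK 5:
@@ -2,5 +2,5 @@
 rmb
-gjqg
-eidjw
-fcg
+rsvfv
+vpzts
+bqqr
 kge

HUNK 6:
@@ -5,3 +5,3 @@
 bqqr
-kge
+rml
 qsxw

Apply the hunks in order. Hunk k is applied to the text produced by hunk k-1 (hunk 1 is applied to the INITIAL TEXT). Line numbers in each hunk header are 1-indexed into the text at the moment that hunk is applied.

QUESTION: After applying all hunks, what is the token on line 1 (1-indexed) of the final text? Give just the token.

Answer: wux

Derivation:
Hunk 1: at line 1 remove [heki,tfuv,dru] add [yab,dey,cti] -> 7 lines: wux yab dey cti poj aune inqdu
Hunk 2: at line 4 remove [poj] add [ash,qsxw] -> 8 lines: wux yab dey cti ash qsxw aune inqdu
Hunk 3: at line 1 remove [yab,dey] add [rmb,gjqg,eidjw] -> 9 lines: wux rmb gjqg eidjw cti ash qsxw aune inqdu
Hunk 4: at line 4 remove [cti,ash] add [fcg,kge] -> 9 lines: wux rmb gjqg eidjw fcg kge qsxw aune inqdu
Hunk 5: at line 2 remove [gjqg,eidjw,fcg] add [rsvfv,vpzts,bqqr] -> 9 lines: wux rmb rsvfv vpzts bqqr kge qsxw aune inqdu
Hunk 6: at line 5 remove [kge] add [rml] -> 9 lines: wux rmb rsvfv vpzts bqqr rml qsxw aune inqdu
Final line 1: wux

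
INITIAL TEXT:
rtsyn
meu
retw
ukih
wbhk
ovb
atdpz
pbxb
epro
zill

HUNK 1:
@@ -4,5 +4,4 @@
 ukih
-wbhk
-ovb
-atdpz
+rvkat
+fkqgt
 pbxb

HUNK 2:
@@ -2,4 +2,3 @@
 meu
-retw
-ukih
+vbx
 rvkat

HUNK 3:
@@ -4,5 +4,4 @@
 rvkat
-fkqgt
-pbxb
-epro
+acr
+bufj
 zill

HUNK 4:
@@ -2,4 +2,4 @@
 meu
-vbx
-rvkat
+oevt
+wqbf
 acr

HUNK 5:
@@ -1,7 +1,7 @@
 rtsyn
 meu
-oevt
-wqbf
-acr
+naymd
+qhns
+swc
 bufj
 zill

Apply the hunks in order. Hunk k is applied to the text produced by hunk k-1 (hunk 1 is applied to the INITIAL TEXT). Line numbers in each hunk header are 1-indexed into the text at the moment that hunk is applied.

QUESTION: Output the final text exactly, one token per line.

Hunk 1: at line 4 remove [wbhk,ovb,atdpz] add [rvkat,fkqgt] -> 9 lines: rtsyn meu retw ukih rvkat fkqgt pbxb epro zill
Hunk 2: at line 2 remove [retw,ukih] add [vbx] -> 8 lines: rtsyn meu vbx rvkat fkqgt pbxb epro zill
Hunk 3: at line 4 remove [fkqgt,pbxb,epro] add [acr,bufj] -> 7 lines: rtsyn meu vbx rvkat acr bufj zill
Hunk 4: at line 2 remove [vbx,rvkat] add [oevt,wqbf] -> 7 lines: rtsyn meu oevt wqbf acr bufj zill
Hunk 5: at line 1 remove [oevt,wqbf,acr] add [naymd,qhns,swc] -> 7 lines: rtsyn meu naymd qhns swc bufj zill

Answer: rtsyn
meu
naymd
qhns
swc
bufj
zill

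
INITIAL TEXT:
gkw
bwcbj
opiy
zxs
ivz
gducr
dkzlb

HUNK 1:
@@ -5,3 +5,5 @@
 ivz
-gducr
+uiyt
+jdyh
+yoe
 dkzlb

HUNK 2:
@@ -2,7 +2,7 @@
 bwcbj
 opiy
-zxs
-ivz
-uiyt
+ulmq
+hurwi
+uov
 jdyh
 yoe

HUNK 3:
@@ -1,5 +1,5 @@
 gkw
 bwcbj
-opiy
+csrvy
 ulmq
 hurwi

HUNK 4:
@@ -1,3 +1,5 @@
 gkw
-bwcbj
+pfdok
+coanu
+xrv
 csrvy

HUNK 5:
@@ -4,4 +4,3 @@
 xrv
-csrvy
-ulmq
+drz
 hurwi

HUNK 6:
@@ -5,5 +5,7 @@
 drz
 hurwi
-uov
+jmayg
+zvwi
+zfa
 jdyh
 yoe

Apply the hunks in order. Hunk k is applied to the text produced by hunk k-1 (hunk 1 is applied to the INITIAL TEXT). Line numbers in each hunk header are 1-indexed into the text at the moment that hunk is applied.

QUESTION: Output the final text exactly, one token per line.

Answer: gkw
pfdok
coanu
xrv
drz
hurwi
jmayg
zvwi
zfa
jdyh
yoe
dkzlb

Derivation:
Hunk 1: at line 5 remove [gducr] add [uiyt,jdyh,yoe] -> 9 lines: gkw bwcbj opiy zxs ivz uiyt jdyh yoe dkzlb
Hunk 2: at line 2 remove [zxs,ivz,uiyt] add [ulmq,hurwi,uov] -> 9 lines: gkw bwcbj opiy ulmq hurwi uov jdyh yoe dkzlb
Hunk 3: at line 1 remove [opiy] add [csrvy] -> 9 lines: gkw bwcbj csrvy ulmq hurwi uov jdyh yoe dkzlb
Hunk 4: at line 1 remove [bwcbj] add [pfdok,coanu,xrv] -> 11 lines: gkw pfdok coanu xrv csrvy ulmq hurwi uov jdyh yoe dkzlb
Hunk 5: at line 4 remove [csrvy,ulmq] add [drz] -> 10 lines: gkw pfdok coanu xrv drz hurwi uov jdyh yoe dkzlb
Hunk 6: at line 5 remove [uov] add [jmayg,zvwi,zfa] -> 12 lines: gkw pfdok coanu xrv drz hurwi jmayg zvwi zfa jdyh yoe dkzlb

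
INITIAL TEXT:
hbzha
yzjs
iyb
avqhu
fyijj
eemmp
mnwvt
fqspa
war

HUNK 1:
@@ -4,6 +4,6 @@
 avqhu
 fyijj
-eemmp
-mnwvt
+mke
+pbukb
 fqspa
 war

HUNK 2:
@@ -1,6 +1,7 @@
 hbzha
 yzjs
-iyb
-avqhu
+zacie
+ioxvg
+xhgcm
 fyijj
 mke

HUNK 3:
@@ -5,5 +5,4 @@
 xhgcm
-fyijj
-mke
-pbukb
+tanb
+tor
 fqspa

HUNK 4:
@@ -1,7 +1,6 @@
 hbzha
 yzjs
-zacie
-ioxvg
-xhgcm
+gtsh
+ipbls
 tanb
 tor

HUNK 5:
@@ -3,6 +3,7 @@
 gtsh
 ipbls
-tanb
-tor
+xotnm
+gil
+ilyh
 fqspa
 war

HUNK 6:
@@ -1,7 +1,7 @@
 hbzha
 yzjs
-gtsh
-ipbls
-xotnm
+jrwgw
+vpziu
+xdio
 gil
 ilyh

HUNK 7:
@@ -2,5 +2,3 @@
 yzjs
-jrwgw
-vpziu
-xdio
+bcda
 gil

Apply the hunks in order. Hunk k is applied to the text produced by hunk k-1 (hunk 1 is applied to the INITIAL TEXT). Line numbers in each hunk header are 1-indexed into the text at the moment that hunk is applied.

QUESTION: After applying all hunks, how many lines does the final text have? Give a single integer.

Answer: 7

Derivation:
Hunk 1: at line 4 remove [eemmp,mnwvt] add [mke,pbukb] -> 9 lines: hbzha yzjs iyb avqhu fyijj mke pbukb fqspa war
Hunk 2: at line 1 remove [iyb,avqhu] add [zacie,ioxvg,xhgcm] -> 10 lines: hbzha yzjs zacie ioxvg xhgcm fyijj mke pbukb fqspa war
Hunk 3: at line 5 remove [fyijj,mke,pbukb] add [tanb,tor] -> 9 lines: hbzha yzjs zacie ioxvg xhgcm tanb tor fqspa war
Hunk 4: at line 1 remove [zacie,ioxvg,xhgcm] add [gtsh,ipbls] -> 8 lines: hbzha yzjs gtsh ipbls tanb tor fqspa war
Hunk 5: at line 3 remove [tanb,tor] add [xotnm,gil,ilyh] -> 9 lines: hbzha yzjs gtsh ipbls xotnm gil ilyh fqspa war
Hunk 6: at line 1 remove [gtsh,ipbls,xotnm] add [jrwgw,vpziu,xdio] -> 9 lines: hbzha yzjs jrwgw vpziu xdio gil ilyh fqspa war
Hunk 7: at line 2 remove [jrwgw,vpziu,xdio] add [bcda] -> 7 lines: hbzha yzjs bcda gil ilyh fqspa war
Final line count: 7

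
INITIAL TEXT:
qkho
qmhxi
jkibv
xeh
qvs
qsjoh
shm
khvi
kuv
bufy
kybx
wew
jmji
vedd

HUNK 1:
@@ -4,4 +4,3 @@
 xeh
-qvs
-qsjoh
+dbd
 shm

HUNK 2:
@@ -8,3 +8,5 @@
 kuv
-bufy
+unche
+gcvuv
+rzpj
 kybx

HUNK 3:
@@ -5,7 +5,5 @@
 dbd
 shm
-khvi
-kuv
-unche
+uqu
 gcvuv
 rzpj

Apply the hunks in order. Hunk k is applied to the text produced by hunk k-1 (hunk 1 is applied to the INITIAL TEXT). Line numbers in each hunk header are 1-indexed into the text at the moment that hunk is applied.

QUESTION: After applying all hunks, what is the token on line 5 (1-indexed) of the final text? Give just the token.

Hunk 1: at line 4 remove [qvs,qsjoh] add [dbd] -> 13 lines: qkho qmhxi jkibv xeh dbd shm khvi kuv bufy kybx wew jmji vedd
Hunk 2: at line 8 remove [bufy] add [unche,gcvuv,rzpj] -> 15 lines: qkho qmhxi jkibv xeh dbd shm khvi kuv unche gcvuv rzpj kybx wew jmji vedd
Hunk 3: at line 5 remove [khvi,kuv,unche] add [uqu] -> 13 lines: qkho qmhxi jkibv xeh dbd shm uqu gcvuv rzpj kybx wew jmji vedd
Final line 5: dbd

Answer: dbd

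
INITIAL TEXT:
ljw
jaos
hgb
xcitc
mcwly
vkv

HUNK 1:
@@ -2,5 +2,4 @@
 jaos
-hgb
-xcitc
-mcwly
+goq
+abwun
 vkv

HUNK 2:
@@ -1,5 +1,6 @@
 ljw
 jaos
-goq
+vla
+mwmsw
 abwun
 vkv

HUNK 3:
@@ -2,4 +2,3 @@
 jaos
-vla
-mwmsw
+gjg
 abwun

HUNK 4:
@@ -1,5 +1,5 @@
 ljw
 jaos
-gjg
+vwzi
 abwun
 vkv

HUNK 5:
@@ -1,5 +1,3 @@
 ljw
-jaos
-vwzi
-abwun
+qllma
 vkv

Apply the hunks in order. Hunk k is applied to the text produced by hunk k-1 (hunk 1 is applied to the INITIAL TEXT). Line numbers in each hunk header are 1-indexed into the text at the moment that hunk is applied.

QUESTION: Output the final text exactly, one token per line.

Hunk 1: at line 2 remove [hgb,xcitc,mcwly] add [goq,abwun] -> 5 lines: ljw jaos goq abwun vkv
Hunk 2: at line 1 remove [goq] add [vla,mwmsw] -> 6 lines: ljw jaos vla mwmsw abwun vkv
Hunk 3: at line 2 remove [vla,mwmsw] add [gjg] -> 5 lines: ljw jaos gjg abwun vkv
Hunk 4: at line 1 remove [gjg] add [vwzi] -> 5 lines: ljw jaos vwzi abwun vkv
Hunk 5: at line 1 remove [jaos,vwzi,abwun] add [qllma] -> 3 lines: ljw qllma vkv

Answer: ljw
qllma
vkv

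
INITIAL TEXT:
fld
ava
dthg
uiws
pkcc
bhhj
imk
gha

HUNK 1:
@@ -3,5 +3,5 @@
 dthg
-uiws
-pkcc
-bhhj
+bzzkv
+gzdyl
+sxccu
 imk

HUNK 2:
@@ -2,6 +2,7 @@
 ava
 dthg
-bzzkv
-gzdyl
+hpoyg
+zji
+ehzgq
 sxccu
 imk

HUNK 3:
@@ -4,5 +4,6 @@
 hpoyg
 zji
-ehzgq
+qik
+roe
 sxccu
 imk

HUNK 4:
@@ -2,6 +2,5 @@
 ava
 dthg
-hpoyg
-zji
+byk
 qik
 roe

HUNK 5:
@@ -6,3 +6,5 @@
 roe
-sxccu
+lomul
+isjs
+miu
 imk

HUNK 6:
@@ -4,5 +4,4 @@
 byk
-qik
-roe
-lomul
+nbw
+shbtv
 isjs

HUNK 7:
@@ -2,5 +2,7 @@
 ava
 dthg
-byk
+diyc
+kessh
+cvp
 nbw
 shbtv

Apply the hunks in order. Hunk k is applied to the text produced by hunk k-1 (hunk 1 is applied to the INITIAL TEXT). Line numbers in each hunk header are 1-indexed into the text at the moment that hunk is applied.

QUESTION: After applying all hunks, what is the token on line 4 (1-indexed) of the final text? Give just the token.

Hunk 1: at line 3 remove [uiws,pkcc,bhhj] add [bzzkv,gzdyl,sxccu] -> 8 lines: fld ava dthg bzzkv gzdyl sxccu imk gha
Hunk 2: at line 2 remove [bzzkv,gzdyl] add [hpoyg,zji,ehzgq] -> 9 lines: fld ava dthg hpoyg zji ehzgq sxccu imk gha
Hunk 3: at line 4 remove [ehzgq] add [qik,roe] -> 10 lines: fld ava dthg hpoyg zji qik roe sxccu imk gha
Hunk 4: at line 2 remove [hpoyg,zji] add [byk] -> 9 lines: fld ava dthg byk qik roe sxccu imk gha
Hunk 5: at line 6 remove [sxccu] add [lomul,isjs,miu] -> 11 lines: fld ava dthg byk qik roe lomul isjs miu imk gha
Hunk 6: at line 4 remove [qik,roe,lomul] add [nbw,shbtv] -> 10 lines: fld ava dthg byk nbw shbtv isjs miu imk gha
Hunk 7: at line 2 remove [byk] add [diyc,kessh,cvp] -> 12 lines: fld ava dthg diyc kessh cvp nbw shbtv isjs miu imk gha
Final line 4: diyc

Answer: diyc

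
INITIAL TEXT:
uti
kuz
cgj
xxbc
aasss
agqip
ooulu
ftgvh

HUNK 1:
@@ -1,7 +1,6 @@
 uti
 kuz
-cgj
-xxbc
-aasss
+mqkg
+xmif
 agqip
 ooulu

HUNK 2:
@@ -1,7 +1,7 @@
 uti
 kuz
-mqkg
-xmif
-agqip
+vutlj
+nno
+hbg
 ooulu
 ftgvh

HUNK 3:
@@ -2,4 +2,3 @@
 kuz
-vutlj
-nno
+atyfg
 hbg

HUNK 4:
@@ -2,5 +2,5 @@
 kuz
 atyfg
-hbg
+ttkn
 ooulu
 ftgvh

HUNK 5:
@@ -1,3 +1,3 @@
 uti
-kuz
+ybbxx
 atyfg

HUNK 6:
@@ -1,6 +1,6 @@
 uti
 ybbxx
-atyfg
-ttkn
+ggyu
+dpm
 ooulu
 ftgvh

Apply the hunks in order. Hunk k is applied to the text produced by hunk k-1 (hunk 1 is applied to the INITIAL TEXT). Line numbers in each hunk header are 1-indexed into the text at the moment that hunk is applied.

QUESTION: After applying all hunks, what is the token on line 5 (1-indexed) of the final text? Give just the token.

Answer: ooulu

Derivation:
Hunk 1: at line 1 remove [cgj,xxbc,aasss] add [mqkg,xmif] -> 7 lines: uti kuz mqkg xmif agqip ooulu ftgvh
Hunk 2: at line 1 remove [mqkg,xmif,agqip] add [vutlj,nno,hbg] -> 7 lines: uti kuz vutlj nno hbg ooulu ftgvh
Hunk 3: at line 2 remove [vutlj,nno] add [atyfg] -> 6 lines: uti kuz atyfg hbg ooulu ftgvh
Hunk 4: at line 2 remove [hbg] add [ttkn] -> 6 lines: uti kuz atyfg ttkn ooulu ftgvh
Hunk 5: at line 1 remove [kuz] add [ybbxx] -> 6 lines: uti ybbxx atyfg ttkn ooulu ftgvh
Hunk 6: at line 1 remove [atyfg,ttkn] add [ggyu,dpm] -> 6 lines: uti ybbxx ggyu dpm ooulu ftgvh
Final line 5: ooulu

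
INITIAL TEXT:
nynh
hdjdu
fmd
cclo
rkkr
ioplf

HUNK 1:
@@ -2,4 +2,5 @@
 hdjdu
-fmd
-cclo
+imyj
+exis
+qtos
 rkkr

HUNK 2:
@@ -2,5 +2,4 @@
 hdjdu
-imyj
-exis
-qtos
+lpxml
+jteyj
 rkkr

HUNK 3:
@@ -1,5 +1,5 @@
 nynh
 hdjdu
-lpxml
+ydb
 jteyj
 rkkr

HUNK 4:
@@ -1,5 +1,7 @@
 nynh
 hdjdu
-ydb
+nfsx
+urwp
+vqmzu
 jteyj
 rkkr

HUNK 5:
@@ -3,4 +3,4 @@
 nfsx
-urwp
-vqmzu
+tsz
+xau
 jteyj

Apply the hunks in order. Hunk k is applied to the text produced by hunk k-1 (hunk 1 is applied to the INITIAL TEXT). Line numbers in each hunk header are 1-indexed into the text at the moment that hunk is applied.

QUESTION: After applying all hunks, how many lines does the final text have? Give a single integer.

Hunk 1: at line 2 remove [fmd,cclo] add [imyj,exis,qtos] -> 7 lines: nynh hdjdu imyj exis qtos rkkr ioplf
Hunk 2: at line 2 remove [imyj,exis,qtos] add [lpxml,jteyj] -> 6 lines: nynh hdjdu lpxml jteyj rkkr ioplf
Hunk 3: at line 1 remove [lpxml] add [ydb] -> 6 lines: nynh hdjdu ydb jteyj rkkr ioplf
Hunk 4: at line 1 remove [ydb] add [nfsx,urwp,vqmzu] -> 8 lines: nynh hdjdu nfsx urwp vqmzu jteyj rkkr ioplf
Hunk 5: at line 3 remove [urwp,vqmzu] add [tsz,xau] -> 8 lines: nynh hdjdu nfsx tsz xau jteyj rkkr ioplf
Final line count: 8

Answer: 8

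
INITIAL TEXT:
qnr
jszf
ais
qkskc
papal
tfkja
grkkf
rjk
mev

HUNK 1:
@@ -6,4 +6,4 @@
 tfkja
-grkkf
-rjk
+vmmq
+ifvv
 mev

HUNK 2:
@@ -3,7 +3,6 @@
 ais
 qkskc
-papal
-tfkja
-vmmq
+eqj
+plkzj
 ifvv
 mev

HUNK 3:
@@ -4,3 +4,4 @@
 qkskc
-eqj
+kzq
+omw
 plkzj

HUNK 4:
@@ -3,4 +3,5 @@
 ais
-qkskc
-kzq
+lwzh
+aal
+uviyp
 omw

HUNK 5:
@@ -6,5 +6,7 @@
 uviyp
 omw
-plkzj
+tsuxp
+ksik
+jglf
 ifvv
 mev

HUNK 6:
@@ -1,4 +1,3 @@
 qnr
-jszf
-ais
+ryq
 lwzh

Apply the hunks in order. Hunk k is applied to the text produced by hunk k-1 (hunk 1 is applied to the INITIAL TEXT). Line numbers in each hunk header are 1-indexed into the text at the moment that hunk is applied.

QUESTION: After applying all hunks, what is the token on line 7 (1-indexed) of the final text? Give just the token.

Hunk 1: at line 6 remove [grkkf,rjk] add [vmmq,ifvv] -> 9 lines: qnr jszf ais qkskc papal tfkja vmmq ifvv mev
Hunk 2: at line 3 remove [papal,tfkja,vmmq] add [eqj,plkzj] -> 8 lines: qnr jszf ais qkskc eqj plkzj ifvv mev
Hunk 3: at line 4 remove [eqj] add [kzq,omw] -> 9 lines: qnr jszf ais qkskc kzq omw plkzj ifvv mev
Hunk 4: at line 3 remove [qkskc,kzq] add [lwzh,aal,uviyp] -> 10 lines: qnr jszf ais lwzh aal uviyp omw plkzj ifvv mev
Hunk 5: at line 6 remove [plkzj] add [tsuxp,ksik,jglf] -> 12 lines: qnr jszf ais lwzh aal uviyp omw tsuxp ksik jglf ifvv mev
Hunk 6: at line 1 remove [jszf,ais] add [ryq] -> 11 lines: qnr ryq lwzh aal uviyp omw tsuxp ksik jglf ifvv mev
Final line 7: tsuxp

Answer: tsuxp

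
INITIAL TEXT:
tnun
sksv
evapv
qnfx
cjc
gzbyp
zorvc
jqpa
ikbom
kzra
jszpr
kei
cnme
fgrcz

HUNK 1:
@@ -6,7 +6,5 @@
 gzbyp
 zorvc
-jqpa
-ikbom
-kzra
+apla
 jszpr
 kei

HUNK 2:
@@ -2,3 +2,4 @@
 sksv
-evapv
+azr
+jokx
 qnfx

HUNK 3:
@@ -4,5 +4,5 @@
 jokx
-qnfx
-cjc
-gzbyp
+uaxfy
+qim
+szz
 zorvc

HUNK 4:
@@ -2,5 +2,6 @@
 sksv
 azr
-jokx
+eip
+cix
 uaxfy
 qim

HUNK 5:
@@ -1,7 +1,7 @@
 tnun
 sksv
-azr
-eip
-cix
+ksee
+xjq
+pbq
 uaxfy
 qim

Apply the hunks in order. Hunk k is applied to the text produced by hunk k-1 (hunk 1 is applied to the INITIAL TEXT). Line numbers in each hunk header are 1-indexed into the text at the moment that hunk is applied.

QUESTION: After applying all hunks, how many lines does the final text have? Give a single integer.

Answer: 14

Derivation:
Hunk 1: at line 6 remove [jqpa,ikbom,kzra] add [apla] -> 12 lines: tnun sksv evapv qnfx cjc gzbyp zorvc apla jszpr kei cnme fgrcz
Hunk 2: at line 2 remove [evapv] add [azr,jokx] -> 13 lines: tnun sksv azr jokx qnfx cjc gzbyp zorvc apla jszpr kei cnme fgrcz
Hunk 3: at line 4 remove [qnfx,cjc,gzbyp] add [uaxfy,qim,szz] -> 13 lines: tnun sksv azr jokx uaxfy qim szz zorvc apla jszpr kei cnme fgrcz
Hunk 4: at line 2 remove [jokx] add [eip,cix] -> 14 lines: tnun sksv azr eip cix uaxfy qim szz zorvc apla jszpr kei cnme fgrcz
Hunk 5: at line 1 remove [azr,eip,cix] add [ksee,xjq,pbq] -> 14 lines: tnun sksv ksee xjq pbq uaxfy qim szz zorvc apla jszpr kei cnme fgrcz
Final line count: 14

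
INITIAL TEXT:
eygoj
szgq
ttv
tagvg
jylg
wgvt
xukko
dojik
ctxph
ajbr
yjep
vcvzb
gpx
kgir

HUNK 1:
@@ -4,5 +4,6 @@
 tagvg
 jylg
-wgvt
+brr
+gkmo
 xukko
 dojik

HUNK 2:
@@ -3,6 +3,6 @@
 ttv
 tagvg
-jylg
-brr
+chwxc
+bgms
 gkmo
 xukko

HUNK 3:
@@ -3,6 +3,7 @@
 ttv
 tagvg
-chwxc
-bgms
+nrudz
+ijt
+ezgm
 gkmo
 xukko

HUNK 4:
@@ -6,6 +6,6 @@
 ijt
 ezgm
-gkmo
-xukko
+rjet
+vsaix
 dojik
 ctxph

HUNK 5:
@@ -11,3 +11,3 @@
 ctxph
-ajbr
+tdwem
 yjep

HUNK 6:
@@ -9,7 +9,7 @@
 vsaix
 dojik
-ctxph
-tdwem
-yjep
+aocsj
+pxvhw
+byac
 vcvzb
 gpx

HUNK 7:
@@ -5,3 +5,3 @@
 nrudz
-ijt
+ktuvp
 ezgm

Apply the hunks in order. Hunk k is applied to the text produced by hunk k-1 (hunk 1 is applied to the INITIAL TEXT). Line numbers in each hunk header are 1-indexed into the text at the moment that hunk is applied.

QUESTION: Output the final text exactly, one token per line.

Answer: eygoj
szgq
ttv
tagvg
nrudz
ktuvp
ezgm
rjet
vsaix
dojik
aocsj
pxvhw
byac
vcvzb
gpx
kgir

Derivation:
Hunk 1: at line 4 remove [wgvt] add [brr,gkmo] -> 15 lines: eygoj szgq ttv tagvg jylg brr gkmo xukko dojik ctxph ajbr yjep vcvzb gpx kgir
Hunk 2: at line 3 remove [jylg,brr] add [chwxc,bgms] -> 15 lines: eygoj szgq ttv tagvg chwxc bgms gkmo xukko dojik ctxph ajbr yjep vcvzb gpx kgir
Hunk 3: at line 3 remove [chwxc,bgms] add [nrudz,ijt,ezgm] -> 16 lines: eygoj szgq ttv tagvg nrudz ijt ezgm gkmo xukko dojik ctxph ajbr yjep vcvzb gpx kgir
Hunk 4: at line 6 remove [gkmo,xukko] add [rjet,vsaix] -> 16 lines: eygoj szgq ttv tagvg nrudz ijt ezgm rjet vsaix dojik ctxph ajbr yjep vcvzb gpx kgir
Hunk 5: at line 11 remove [ajbr] add [tdwem] -> 16 lines: eygoj szgq ttv tagvg nrudz ijt ezgm rjet vsaix dojik ctxph tdwem yjep vcvzb gpx kgir
Hunk 6: at line 9 remove [ctxph,tdwem,yjep] add [aocsj,pxvhw,byac] -> 16 lines: eygoj szgq ttv tagvg nrudz ijt ezgm rjet vsaix dojik aocsj pxvhw byac vcvzb gpx kgir
Hunk 7: at line 5 remove [ijt] add [ktuvp] -> 16 lines: eygoj szgq ttv tagvg nrudz ktuvp ezgm rjet vsaix dojik aocsj pxvhw byac vcvzb gpx kgir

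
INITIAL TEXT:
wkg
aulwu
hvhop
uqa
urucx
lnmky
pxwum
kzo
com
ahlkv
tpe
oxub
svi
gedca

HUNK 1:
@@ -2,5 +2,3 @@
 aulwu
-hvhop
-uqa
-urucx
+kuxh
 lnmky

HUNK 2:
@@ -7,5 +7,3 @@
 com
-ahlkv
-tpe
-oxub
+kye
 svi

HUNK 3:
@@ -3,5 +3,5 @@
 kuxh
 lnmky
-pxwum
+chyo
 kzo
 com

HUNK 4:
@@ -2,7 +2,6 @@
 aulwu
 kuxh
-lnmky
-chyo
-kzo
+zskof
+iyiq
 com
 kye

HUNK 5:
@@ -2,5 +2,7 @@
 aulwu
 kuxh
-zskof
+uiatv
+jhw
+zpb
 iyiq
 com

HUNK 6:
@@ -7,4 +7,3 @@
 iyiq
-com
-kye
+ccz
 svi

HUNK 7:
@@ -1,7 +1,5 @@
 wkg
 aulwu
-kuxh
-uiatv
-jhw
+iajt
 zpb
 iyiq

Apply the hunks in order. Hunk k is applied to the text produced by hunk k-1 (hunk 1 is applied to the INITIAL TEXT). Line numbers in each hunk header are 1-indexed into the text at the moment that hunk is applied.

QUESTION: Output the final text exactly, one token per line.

Hunk 1: at line 2 remove [hvhop,uqa,urucx] add [kuxh] -> 12 lines: wkg aulwu kuxh lnmky pxwum kzo com ahlkv tpe oxub svi gedca
Hunk 2: at line 7 remove [ahlkv,tpe,oxub] add [kye] -> 10 lines: wkg aulwu kuxh lnmky pxwum kzo com kye svi gedca
Hunk 3: at line 3 remove [pxwum] add [chyo] -> 10 lines: wkg aulwu kuxh lnmky chyo kzo com kye svi gedca
Hunk 4: at line 2 remove [lnmky,chyo,kzo] add [zskof,iyiq] -> 9 lines: wkg aulwu kuxh zskof iyiq com kye svi gedca
Hunk 5: at line 2 remove [zskof] add [uiatv,jhw,zpb] -> 11 lines: wkg aulwu kuxh uiatv jhw zpb iyiq com kye svi gedca
Hunk 6: at line 7 remove [com,kye] add [ccz] -> 10 lines: wkg aulwu kuxh uiatv jhw zpb iyiq ccz svi gedca
Hunk 7: at line 1 remove [kuxh,uiatv,jhw] add [iajt] -> 8 lines: wkg aulwu iajt zpb iyiq ccz svi gedca

Answer: wkg
aulwu
iajt
zpb
iyiq
ccz
svi
gedca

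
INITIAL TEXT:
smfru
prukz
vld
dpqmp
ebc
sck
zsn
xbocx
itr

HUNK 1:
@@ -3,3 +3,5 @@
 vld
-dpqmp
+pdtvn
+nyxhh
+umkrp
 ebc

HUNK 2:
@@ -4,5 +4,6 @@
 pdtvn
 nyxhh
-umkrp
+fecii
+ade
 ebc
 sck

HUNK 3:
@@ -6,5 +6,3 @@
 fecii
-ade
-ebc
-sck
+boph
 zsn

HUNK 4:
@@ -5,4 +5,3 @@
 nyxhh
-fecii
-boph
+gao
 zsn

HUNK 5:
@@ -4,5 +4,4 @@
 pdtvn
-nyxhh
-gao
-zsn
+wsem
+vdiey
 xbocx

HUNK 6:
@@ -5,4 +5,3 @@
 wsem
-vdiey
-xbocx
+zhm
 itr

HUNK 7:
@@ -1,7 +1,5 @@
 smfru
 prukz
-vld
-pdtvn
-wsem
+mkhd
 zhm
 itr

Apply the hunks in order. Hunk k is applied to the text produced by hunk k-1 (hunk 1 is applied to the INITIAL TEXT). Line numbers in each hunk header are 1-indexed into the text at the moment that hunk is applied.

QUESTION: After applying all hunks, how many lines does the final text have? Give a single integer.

Hunk 1: at line 3 remove [dpqmp] add [pdtvn,nyxhh,umkrp] -> 11 lines: smfru prukz vld pdtvn nyxhh umkrp ebc sck zsn xbocx itr
Hunk 2: at line 4 remove [umkrp] add [fecii,ade] -> 12 lines: smfru prukz vld pdtvn nyxhh fecii ade ebc sck zsn xbocx itr
Hunk 3: at line 6 remove [ade,ebc,sck] add [boph] -> 10 lines: smfru prukz vld pdtvn nyxhh fecii boph zsn xbocx itr
Hunk 4: at line 5 remove [fecii,boph] add [gao] -> 9 lines: smfru prukz vld pdtvn nyxhh gao zsn xbocx itr
Hunk 5: at line 4 remove [nyxhh,gao,zsn] add [wsem,vdiey] -> 8 lines: smfru prukz vld pdtvn wsem vdiey xbocx itr
Hunk 6: at line 5 remove [vdiey,xbocx] add [zhm] -> 7 lines: smfru prukz vld pdtvn wsem zhm itr
Hunk 7: at line 1 remove [vld,pdtvn,wsem] add [mkhd] -> 5 lines: smfru prukz mkhd zhm itr
Final line count: 5

Answer: 5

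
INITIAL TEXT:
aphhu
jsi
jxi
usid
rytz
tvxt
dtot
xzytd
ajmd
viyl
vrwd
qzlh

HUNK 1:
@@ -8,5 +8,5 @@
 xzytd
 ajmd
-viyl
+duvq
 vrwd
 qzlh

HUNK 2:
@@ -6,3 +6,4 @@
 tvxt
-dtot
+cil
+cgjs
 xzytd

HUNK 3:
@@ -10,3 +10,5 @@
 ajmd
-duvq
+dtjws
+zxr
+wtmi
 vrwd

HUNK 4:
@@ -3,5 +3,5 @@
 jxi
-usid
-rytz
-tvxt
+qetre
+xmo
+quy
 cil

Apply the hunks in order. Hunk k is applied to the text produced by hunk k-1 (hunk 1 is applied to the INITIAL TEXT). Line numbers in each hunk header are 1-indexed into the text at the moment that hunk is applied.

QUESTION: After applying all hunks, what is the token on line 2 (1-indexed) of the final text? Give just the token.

Hunk 1: at line 8 remove [viyl] add [duvq] -> 12 lines: aphhu jsi jxi usid rytz tvxt dtot xzytd ajmd duvq vrwd qzlh
Hunk 2: at line 6 remove [dtot] add [cil,cgjs] -> 13 lines: aphhu jsi jxi usid rytz tvxt cil cgjs xzytd ajmd duvq vrwd qzlh
Hunk 3: at line 10 remove [duvq] add [dtjws,zxr,wtmi] -> 15 lines: aphhu jsi jxi usid rytz tvxt cil cgjs xzytd ajmd dtjws zxr wtmi vrwd qzlh
Hunk 4: at line 3 remove [usid,rytz,tvxt] add [qetre,xmo,quy] -> 15 lines: aphhu jsi jxi qetre xmo quy cil cgjs xzytd ajmd dtjws zxr wtmi vrwd qzlh
Final line 2: jsi

Answer: jsi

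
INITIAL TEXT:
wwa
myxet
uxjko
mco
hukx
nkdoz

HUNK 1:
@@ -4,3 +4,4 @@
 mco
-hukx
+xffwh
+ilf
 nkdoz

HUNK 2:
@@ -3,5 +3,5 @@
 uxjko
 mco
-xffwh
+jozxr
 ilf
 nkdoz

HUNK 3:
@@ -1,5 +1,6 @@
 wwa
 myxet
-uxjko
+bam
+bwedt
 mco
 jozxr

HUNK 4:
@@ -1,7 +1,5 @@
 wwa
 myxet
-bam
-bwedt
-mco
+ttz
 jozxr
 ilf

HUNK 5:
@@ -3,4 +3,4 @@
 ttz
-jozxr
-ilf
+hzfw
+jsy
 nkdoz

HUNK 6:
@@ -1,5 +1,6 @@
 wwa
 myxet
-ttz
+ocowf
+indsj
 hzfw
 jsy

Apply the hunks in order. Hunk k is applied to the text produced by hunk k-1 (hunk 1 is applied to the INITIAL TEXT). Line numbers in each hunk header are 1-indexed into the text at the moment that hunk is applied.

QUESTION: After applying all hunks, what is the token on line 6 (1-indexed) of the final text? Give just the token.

Hunk 1: at line 4 remove [hukx] add [xffwh,ilf] -> 7 lines: wwa myxet uxjko mco xffwh ilf nkdoz
Hunk 2: at line 3 remove [xffwh] add [jozxr] -> 7 lines: wwa myxet uxjko mco jozxr ilf nkdoz
Hunk 3: at line 1 remove [uxjko] add [bam,bwedt] -> 8 lines: wwa myxet bam bwedt mco jozxr ilf nkdoz
Hunk 4: at line 1 remove [bam,bwedt,mco] add [ttz] -> 6 lines: wwa myxet ttz jozxr ilf nkdoz
Hunk 5: at line 3 remove [jozxr,ilf] add [hzfw,jsy] -> 6 lines: wwa myxet ttz hzfw jsy nkdoz
Hunk 6: at line 1 remove [ttz] add [ocowf,indsj] -> 7 lines: wwa myxet ocowf indsj hzfw jsy nkdoz
Final line 6: jsy

Answer: jsy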